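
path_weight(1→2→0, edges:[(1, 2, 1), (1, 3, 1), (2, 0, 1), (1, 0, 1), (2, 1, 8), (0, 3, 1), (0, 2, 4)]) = w(1→2)=1 + w(2→0)=1
= 2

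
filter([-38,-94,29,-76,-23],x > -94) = keep x where x > -94: -38✓, -94✗, 29✓, -76✓, -23✓
= [-38, 29, -76, -23]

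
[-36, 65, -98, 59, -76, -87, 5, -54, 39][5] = -87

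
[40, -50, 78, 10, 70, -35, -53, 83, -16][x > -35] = [40, 78, 10, 70, 83, -16]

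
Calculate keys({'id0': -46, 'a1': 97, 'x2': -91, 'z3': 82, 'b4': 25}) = ['id0', 'a1', 'x2', 'z3', 'b4']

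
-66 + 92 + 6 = 32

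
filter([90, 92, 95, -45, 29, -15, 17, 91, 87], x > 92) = [95]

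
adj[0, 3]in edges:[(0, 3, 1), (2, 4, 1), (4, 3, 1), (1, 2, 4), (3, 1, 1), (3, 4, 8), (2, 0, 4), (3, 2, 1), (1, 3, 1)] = 1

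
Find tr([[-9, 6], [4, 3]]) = diagonal: (-9) + 3
= -6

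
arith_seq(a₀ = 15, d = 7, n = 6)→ [15, 22, 29, 36, 43, 50]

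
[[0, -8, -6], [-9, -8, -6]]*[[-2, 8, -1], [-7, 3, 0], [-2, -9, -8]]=C[0][0] = (0)*(-2) + (-8)*(-7) + (-6)*(-2) = 68
C[0][1] = (0)*(8) + (-8)*(3) + (-6)*(-9) = 30
C[0][2] = (0)*(-1) + (-8)*(0) + (-6)*(-8) = 48
C[1][0] = (-9)*(-2) + (-8)*(-7) + (-6)*(-2) = 86
C[1][1] = (-9)*(8) + (-8)*(3) + (-6)*(-9) = -42
C[1][2] = (-9)*(-1) + (-8)*(0) + (-6)*(-8) = 57
= [[68, 30, 48], [86, -42, 57]]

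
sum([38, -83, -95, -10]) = 38 + (-83) + (-95) + (-10)
= -150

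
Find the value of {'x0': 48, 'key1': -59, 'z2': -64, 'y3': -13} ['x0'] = 48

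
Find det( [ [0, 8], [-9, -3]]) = 72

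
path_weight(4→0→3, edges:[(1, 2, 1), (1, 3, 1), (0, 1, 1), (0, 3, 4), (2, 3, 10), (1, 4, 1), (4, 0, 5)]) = 9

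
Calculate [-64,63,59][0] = -64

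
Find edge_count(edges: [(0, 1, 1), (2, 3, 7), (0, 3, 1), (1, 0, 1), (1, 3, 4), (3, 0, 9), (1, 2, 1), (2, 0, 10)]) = 8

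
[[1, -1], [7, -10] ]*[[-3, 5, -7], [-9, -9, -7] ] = [[6, 14, 0], [69, 125, 21]]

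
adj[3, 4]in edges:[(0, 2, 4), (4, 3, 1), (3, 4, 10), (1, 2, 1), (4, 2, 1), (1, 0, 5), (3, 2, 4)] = 10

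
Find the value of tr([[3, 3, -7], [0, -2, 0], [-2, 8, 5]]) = diagonal: 3 + (-2) + 5
= 6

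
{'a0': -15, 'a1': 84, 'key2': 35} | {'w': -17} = {'a0': -15, 'a1': 84, 'key2': 35, 'w': -17}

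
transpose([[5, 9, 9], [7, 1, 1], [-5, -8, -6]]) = [[5, 7, -5], [9, 1, -8], [9, 1, -6]]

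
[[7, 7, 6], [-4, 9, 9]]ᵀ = [[7, -4], [7, 9], [6, 9]]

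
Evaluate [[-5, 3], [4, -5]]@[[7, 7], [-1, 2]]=[[-38, -29], [33, 18]]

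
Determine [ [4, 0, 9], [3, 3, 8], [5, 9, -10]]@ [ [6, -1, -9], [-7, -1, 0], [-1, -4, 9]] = C[0][0] = (4)*(6) + (0)*(-7) + (9)*(-1) = 15
C[0][1] = (4)*(-1) + (0)*(-1) + (9)*(-4) = -40
C[0][2] = (4)*(-9) + (0)*(0) + (9)*(9) = 45
C[1][0] = (3)*(6) + (3)*(-7) + (8)*(-1) = -11
C[1][1] = (3)*(-1) + (3)*(-1) + (8)*(-4) = -38
C[1][2] = (3)*(-9) + (3)*(0) + (8)*(9) = 45
... (3 more cells)
= [[15, -40, 45], [-11, -38, 45], [-23, 26, -135]]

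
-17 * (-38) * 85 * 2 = 109820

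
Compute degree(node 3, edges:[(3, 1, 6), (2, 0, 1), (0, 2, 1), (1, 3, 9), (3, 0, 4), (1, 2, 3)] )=3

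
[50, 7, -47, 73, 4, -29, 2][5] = -29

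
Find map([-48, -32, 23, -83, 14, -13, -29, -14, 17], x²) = (-48)²=2304, (-32)²=1024, (23)²=529, (-83)²=6889, (14)²=196, (-13)²=169, (-29)²=841, (-14)²=196, (17)²=289
= [2304, 1024, 529, 6889, 196, 169, 841, 196, 289]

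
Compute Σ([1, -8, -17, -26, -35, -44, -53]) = -182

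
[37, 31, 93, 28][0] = 37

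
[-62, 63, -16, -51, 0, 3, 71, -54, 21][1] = 63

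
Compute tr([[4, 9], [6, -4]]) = 0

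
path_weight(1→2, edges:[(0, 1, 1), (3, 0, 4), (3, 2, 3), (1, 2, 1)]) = w(1→2)=1
= 1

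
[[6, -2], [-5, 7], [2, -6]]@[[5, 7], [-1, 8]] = C[0][0] = (6)*(5) + (-2)*(-1) = 32
C[0][1] = (6)*(7) + (-2)*(8) = 26
C[1][0] = (-5)*(5) + (7)*(-1) = -32
C[1][1] = (-5)*(7) + (7)*(8) = 21
C[2][0] = (2)*(5) + (-6)*(-1) = 16
C[2][1] = (2)*(7) + (-6)*(8) = -34
= [[32, 26], [-32, 21], [16, -34]]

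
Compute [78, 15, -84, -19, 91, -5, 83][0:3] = [78, 15, -84]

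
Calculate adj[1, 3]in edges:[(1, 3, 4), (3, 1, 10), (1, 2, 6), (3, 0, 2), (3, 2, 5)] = 4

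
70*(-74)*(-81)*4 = 1678320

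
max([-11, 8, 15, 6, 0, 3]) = 15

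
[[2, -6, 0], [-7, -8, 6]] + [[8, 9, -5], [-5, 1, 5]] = [[10, 3, -5], [-12, -7, 11]]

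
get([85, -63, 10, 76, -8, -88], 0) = 85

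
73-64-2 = 7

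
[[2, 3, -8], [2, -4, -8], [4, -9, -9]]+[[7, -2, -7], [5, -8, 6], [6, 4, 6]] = [[9, 1, -15], [7, -12, -2], [10, -5, -3]]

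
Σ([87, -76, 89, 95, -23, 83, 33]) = 288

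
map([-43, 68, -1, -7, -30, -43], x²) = [1849, 4624, 1, 49, 900, 1849]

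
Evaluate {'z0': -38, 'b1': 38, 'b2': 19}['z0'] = -38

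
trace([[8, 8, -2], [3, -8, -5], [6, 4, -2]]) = -2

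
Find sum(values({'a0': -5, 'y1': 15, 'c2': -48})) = -38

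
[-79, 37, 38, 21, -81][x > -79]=[37, 38, 21]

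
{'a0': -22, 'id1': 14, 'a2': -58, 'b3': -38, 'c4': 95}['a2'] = -58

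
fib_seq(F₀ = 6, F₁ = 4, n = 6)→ [6, 4, 10, 14, 24, 38]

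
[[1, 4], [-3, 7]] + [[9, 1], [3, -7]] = [[10, 5], [0, 0]]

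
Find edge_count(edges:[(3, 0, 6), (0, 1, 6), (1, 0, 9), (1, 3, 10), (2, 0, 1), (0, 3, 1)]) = 6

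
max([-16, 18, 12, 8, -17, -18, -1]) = 18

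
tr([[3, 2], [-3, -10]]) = -7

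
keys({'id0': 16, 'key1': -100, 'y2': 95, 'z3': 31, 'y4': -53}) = ['id0', 'key1', 'y2', 'z3', 'y4']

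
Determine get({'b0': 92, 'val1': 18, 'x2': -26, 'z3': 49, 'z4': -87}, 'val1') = 18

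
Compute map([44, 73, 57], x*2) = 44*2=88, 73*2=146, 57*2=114
= [88, 146, 114]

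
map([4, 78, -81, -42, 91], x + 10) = 4+10=14, 78+10=88, -81+10=-71, -42+10=-32, 91+10=101
= [14, 88, -71, -32, 101]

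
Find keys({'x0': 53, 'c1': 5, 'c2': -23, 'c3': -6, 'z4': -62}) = ['x0', 'c1', 'c2', 'c3', 'z4']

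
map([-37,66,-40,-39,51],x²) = (-37)²=1369, (66)²=4356, (-40)²=1600, (-39)²=1521, (51)²=2601
= [1369, 4356, 1600, 1521, 2601]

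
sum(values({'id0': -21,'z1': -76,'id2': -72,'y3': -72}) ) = -241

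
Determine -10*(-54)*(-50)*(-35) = 945000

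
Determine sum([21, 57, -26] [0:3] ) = slice → [21, 57, -26]
21 + 57 + (-26)
= 52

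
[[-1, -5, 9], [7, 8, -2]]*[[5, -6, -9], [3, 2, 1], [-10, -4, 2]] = [[-110, -40, 22], [79, -18, -59]]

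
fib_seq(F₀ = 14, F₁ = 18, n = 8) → [14, 18, 32, 50, 82, 132, 214, 346]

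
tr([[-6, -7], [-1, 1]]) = diagonal: (-6) + 1
= -5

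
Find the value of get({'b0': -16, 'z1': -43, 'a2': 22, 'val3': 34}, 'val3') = 34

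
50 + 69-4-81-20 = 14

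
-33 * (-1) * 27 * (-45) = -40095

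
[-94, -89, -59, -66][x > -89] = [-59, -66]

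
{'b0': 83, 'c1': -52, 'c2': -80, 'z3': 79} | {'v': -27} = {'b0': 83, 'c1': -52, 'c2': -80, 'z3': 79, 'v': -27}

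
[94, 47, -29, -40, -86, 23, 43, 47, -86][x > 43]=[94, 47, 47]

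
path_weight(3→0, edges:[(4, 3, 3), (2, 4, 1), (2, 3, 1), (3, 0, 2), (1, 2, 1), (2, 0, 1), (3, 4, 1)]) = w(3→0)=2
= 2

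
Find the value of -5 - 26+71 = 40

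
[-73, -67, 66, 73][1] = -67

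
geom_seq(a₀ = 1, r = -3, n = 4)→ [1, -3, 9, -27]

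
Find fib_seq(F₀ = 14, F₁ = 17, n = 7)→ F_2 = F_1 + F_0 = 31
F_3 = F_2 + F_1 = 48
F_4 = F_3 + F_2 = 79
...
= [14, 17, 31, 48, 79, 127, 206]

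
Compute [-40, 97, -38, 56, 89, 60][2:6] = [-38, 56, 89, 60]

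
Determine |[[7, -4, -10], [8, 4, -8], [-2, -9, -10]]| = -528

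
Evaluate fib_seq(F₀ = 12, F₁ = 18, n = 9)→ [12, 18, 30, 48, 78, 126, 204, 330, 534]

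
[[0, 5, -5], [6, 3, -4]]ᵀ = [[0, 6], [5, 3], [-5, -4]]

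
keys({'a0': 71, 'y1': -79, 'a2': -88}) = ['a0', 'y1', 'a2']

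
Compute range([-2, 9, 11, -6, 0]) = 17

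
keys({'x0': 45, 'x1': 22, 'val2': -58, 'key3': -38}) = ['x0', 'x1', 'val2', 'key3']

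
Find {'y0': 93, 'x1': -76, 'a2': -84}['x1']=-76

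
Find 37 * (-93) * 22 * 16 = -1211232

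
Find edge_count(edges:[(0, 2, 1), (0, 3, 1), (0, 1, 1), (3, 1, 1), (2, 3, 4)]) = 5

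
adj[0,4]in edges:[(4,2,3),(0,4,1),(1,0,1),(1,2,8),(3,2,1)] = 1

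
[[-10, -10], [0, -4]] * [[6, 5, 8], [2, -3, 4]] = [[-80, -20, -120], [-8, 12, -16]]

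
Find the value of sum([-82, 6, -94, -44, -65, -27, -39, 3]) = (-82) + 6 + (-94) + (-44) + (-65) + (-27) + (-39) + 3
= -342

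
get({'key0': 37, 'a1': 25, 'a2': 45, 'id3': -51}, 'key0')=37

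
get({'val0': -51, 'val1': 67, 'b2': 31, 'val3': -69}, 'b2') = 31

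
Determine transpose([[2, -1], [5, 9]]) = [[2, 5], [-1, 9]]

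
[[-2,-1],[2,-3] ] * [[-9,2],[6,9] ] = [[12, -13], [-36, -23]]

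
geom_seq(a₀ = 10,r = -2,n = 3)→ [10, -20, 40]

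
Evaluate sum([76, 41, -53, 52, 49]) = 76 + 41 + (-53) + 52 + 49
= 165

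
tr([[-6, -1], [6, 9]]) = 3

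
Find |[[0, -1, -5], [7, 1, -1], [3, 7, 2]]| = (1)*(0)*det([[1, -1], [7, 2]]) + (-1)*(-1)*det([[7, -1], [3, 2]]) + (1)*(-5)*det([[7, 1], [3, 7]])
= 0 + 17 + -230
= -213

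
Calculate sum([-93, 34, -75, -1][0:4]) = slice → [-93, 34, -75, -1]
(-93) + 34 + (-75) + (-1)
= -135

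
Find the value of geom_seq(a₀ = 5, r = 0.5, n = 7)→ a_0 = 5*0.5^0 = 5.0
a_1 = 5*0.5^1 = 2.5
a_2 = 5*0.5^2 = 1.25
...
= [5.0, 2.5, 1.25, 0.625, 0.3125, 0.15625, 0.078125]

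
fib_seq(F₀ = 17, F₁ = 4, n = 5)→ F_2 = F_1 + F_0 = 21
F_3 = F_2 + F_1 = 25
F_4 = F_3 + F_2 = 46
= [17, 4, 21, 25, 46]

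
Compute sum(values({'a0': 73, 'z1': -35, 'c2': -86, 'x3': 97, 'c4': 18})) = 67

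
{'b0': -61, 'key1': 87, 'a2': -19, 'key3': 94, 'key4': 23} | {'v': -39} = {'b0': -61, 'key1': 87, 'a2': -19, 'key3': 94, 'key4': 23, 'v': -39}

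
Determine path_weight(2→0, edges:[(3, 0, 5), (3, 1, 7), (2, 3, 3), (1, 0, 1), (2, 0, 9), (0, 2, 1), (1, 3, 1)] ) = 9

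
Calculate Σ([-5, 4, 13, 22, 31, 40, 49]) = (-5) + 4 + 13 + 22 + 31 + 40 + 49
= 154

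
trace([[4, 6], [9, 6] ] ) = 10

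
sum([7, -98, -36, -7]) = -134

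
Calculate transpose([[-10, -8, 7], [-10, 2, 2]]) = [[-10, -10], [-8, 2], [7, 2]]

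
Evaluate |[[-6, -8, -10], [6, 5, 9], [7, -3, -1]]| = (1)*(-6)*det([[5, 9], [-3, -1]]) + (-1)*(-8)*det([[6, 9], [7, -1]]) + (1)*(-10)*det([[6, 5], [7, -3]])
= -132 + -552 + 530
= -154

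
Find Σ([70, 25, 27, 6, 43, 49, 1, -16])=205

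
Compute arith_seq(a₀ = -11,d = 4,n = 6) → [-11, -7, -3, 1, 5, 9]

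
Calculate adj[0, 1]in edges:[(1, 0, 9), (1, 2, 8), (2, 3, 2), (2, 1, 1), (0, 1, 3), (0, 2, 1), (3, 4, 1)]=3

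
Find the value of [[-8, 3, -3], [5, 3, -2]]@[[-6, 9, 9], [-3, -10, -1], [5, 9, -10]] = C[0][0] = (-8)*(-6) + (3)*(-3) + (-3)*(5) = 24
C[0][1] = (-8)*(9) + (3)*(-10) + (-3)*(9) = -129
C[0][2] = (-8)*(9) + (3)*(-1) + (-3)*(-10) = -45
C[1][0] = (5)*(-6) + (3)*(-3) + (-2)*(5) = -49
C[1][1] = (5)*(9) + (3)*(-10) + (-2)*(9) = -3
C[1][2] = (5)*(9) + (3)*(-1) + (-2)*(-10) = 62
= [[24, -129, -45], [-49, -3, 62]]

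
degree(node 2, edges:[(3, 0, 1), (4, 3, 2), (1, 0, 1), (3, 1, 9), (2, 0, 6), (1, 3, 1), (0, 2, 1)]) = 2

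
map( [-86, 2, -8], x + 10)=-86+10=-76, 2+10=12, -8+10=2
= [-76, 12, 2]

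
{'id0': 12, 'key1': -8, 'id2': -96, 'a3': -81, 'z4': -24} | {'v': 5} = {'id0': 12, 'key1': -8, 'id2': -96, 'a3': -81, 'z4': -24, 'v': 5}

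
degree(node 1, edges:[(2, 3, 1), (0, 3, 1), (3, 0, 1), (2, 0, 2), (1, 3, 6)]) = 1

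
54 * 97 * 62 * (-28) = -9093168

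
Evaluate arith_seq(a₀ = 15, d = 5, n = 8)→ [15, 20, 25, 30, 35, 40, 45, 50]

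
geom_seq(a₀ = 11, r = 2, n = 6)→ [11, 22, 44, 88, 176, 352]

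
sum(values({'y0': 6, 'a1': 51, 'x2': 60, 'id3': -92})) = 25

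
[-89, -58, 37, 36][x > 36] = [37]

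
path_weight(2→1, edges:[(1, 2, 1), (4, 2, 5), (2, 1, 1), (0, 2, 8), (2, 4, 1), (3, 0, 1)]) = 1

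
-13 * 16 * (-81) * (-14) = -235872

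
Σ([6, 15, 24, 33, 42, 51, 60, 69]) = 300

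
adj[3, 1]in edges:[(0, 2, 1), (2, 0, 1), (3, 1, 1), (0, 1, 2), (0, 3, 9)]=1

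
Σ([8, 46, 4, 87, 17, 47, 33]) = 8 + 46 + 4 + 87 + 17 + 47 + 33
= 242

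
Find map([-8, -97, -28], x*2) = -8*2=-16, -97*2=-194, -28*2=-56
= [-16, -194, -56]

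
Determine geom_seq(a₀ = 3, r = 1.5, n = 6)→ a_0 = 3*1.5^0 = 3.0
a_1 = 3*1.5^1 = 4.5
a_2 = 3*1.5^2 = 6.75
...
= [3.0, 4.5, 6.75, 10.125, 15.1875, 22.78125]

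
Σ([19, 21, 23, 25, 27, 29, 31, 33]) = 208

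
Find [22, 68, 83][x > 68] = keep x where x > 68: 22✗, 68✗, 83✓
= [83]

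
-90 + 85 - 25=-30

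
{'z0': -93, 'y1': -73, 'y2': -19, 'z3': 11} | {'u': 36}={'z0': -93, 'y1': -73, 'y2': -19, 'z3': 11, 'u': 36}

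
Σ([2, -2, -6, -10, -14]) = -30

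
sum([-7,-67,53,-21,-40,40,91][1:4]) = -35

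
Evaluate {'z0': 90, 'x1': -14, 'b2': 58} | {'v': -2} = {'z0': 90, 'x1': -14, 'b2': 58, 'v': -2}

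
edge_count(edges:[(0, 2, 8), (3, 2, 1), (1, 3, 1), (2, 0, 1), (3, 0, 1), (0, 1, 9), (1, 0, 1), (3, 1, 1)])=8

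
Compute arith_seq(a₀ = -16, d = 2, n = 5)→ a_0 = -16 + 0*2 = -16
a_1 = -16 + 1*2 = -14
a_2 = -16 + 2*2 = -12
...
= [-16, -14, -12, -10, -8]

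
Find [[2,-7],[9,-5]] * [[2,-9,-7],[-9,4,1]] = C[0][0] = (2)*(2) + (-7)*(-9) = 67
C[0][1] = (2)*(-9) + (-7)*(4) = -46
C[0][2] = (2)*(-7) + (-7)*(1) = -21
C[1][0] = (9)*(2) + (-5)*(-9) = 63
C[1][1] = (9)*(-9) + (-5)*(4) = -101
C[1][2] = (9)*(-7) + (-5)*(1) = -68
= [[67, -46, -21], [63, -101, -68]]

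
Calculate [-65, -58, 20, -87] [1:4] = [-58, 20, -87]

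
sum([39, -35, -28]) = 39 + (-35) + (-28)
= -24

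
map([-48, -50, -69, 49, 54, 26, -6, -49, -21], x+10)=-48+10=-38, -50+10=-40, -69+10=-59, 49+10=59, 54+10=64, 26+10=36, -6+10=4, -49+10=-39, -21+10=-11
= [-38, -40, -59, 59, 64, 36, 4, -39, -11]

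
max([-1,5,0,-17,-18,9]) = 9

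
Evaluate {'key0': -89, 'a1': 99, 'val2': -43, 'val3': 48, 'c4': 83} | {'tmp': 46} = {'key0': -89, 'a1': 99, 'val2': -43, 'val3': 48, 'c4': 83, 'tmp': 46}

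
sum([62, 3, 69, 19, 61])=62 + 3 + 69 + 19 + 61
= 214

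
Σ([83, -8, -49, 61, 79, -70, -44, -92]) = -40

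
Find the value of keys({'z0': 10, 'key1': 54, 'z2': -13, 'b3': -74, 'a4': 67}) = ['z0', 'key1', 'z2', 'b3', 'a4']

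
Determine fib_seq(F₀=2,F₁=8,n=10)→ F_2 = F_1 + F_0 = 10
F_3 = F_2 + F_1 = 18
F_4 = F_3 + F_2 = 28
...
= [2, 8, 10, 18, 28, 46, 74, 120, 194, 314]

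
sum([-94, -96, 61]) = (-94) + (-96) + 61
= -129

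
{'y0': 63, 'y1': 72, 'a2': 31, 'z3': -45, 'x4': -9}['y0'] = 63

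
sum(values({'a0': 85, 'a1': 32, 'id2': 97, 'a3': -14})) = 85 + 32 + 97 + (-14)
= 200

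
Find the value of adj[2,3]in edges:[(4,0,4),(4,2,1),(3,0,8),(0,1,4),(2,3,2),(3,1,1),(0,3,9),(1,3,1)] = 2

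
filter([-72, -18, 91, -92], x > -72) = keep x where x > -72: -72✗, -18✓, 91✓, -92✗
= [-18, 91]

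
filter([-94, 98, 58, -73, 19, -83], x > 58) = [98]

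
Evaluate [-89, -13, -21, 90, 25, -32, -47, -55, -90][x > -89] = keep x where x > -89: -89✗, -13✓, -21✓, 90✓, 25✓, -32✓, -47✓, -55✓, -90✗
= [-13, -21, 90, 25, -32, -47, -55]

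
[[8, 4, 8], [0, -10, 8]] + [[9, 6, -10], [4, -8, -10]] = [[17, 10, -2], [4, -18, -2]]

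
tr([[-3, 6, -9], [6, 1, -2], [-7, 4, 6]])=4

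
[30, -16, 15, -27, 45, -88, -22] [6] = -22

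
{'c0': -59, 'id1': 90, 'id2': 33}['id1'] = 90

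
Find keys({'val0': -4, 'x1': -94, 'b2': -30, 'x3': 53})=['val0', 'x1', 'b2', 'x3']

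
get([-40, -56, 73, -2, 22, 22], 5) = 22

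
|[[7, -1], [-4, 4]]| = 24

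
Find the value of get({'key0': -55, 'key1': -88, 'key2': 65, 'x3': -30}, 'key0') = -55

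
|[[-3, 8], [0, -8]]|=(-3)*(-8) - (8)*(0)
= 24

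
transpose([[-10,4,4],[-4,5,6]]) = [[-10, -4], [4, 5], [4, 6]]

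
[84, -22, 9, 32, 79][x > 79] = [84]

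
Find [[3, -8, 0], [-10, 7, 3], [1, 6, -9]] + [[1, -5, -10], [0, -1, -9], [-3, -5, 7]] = [[4, -13, -10], [-10, 6, -6], [-2, 1, -2]]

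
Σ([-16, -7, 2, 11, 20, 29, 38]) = 77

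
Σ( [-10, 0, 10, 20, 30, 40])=(-10) + 0 + 10 + 20 + 30 + 40
= 90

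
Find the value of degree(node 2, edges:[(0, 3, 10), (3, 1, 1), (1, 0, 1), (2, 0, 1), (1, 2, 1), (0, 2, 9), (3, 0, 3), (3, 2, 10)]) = 4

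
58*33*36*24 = 1653696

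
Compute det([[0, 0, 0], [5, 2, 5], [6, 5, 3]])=0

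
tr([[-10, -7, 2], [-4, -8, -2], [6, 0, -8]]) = -26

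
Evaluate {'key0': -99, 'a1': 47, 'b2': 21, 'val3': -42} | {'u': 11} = {'key0': -99, 'a1': 47, 'b2': 21, 'val3': -42, 'u': 11}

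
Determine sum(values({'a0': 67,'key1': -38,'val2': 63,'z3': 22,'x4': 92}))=67 + (-38) + 63 + 22 + 92
= 206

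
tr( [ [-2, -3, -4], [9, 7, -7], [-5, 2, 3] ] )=8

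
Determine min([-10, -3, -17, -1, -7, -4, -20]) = -20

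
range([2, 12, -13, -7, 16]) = 29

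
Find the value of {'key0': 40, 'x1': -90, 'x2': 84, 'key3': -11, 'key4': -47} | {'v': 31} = {'key0': 40, 'x1': -90, 'x2': 84, 'key3': -11, 'key4': -47, 'v': 31}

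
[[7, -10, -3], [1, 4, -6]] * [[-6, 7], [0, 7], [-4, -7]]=[[-30, 0], [18, 77]]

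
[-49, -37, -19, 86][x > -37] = [-19, 86]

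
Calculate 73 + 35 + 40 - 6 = 142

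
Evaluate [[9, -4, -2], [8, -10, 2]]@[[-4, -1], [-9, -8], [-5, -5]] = C[0][0] = (9)*(-4) + (-4)*(-9) + (-2)*(-5) = 10
C[0][1] = (9)*(-1) + (-4)*(-8) + (-2)*(-5) = 33
C[1][0] = (8)*(-4) + (-10)*(-9) + (2)*(-5) = 48
C[1][1] = (8)*(-1) + (-10)*(-8) + (2)*(-5) = 62
= [[10, 33], [48, 62]]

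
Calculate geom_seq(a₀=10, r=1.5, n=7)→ [10.0, 15.0, 22.5, 33.75, 50.625, 75.9375, 113.90625]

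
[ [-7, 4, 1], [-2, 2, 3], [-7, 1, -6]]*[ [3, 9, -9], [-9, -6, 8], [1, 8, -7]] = [[-56, -79, 88], [-21, -6, 13], [-36, -117, 113]]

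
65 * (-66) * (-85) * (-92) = -33547800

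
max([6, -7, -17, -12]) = 6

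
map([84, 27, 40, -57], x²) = (84)²=7056, (27)²=729, (40)²=1600, (-57)²=3249
= [7056, 729, 1600, 3249]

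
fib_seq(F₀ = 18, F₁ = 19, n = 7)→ [18, 19, 37, 56, 93, 149, 242]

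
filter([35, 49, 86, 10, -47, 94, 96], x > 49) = [86, 94, 96]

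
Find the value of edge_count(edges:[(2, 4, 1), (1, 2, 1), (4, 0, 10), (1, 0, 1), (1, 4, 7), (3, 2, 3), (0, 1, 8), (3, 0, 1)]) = 8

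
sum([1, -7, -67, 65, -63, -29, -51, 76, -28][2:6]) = slice → [-67, 65, -63, -29]
(-67) + 65 + (-63) + (-29)
= -94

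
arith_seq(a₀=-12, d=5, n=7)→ [-12, -7, -2, 3, 8, 13, 18]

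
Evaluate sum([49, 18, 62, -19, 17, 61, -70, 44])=49 + 18 + 62 + (-19) + 17 + 61 + (-70) + 44
= 162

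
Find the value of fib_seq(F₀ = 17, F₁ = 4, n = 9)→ [17, 4, 21, 25, 46, 71, 117, 188, 305]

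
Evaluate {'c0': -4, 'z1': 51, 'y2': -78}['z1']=51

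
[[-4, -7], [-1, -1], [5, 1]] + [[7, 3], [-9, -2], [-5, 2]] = [[3, -4], [-10, -3], [0, 3]]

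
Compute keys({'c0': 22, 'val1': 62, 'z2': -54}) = ['c0', 'val1', 'z2']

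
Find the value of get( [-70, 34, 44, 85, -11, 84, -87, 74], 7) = 74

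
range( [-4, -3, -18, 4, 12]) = 30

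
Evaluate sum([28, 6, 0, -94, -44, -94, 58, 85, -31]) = 28 + 6 + 0 + (-94) + (-44) + (-94) + 58 + 85 + (-31)
= -86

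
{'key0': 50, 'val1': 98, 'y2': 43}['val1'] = 98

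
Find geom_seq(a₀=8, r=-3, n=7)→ [8, -24, 72, -216, 648, -1944, 5832]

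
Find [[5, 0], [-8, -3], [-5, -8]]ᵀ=[[5, -8, -5], [0, -3, -8]]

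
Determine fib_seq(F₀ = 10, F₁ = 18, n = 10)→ F_2 = F_1 + F_0 = 28
F_3 = F_2 + F_1 = 46
F_4 = F_3 + F_2 = 74
...
= [10, 18, 28, 46, 74, 120, 194, 314, 508, 822]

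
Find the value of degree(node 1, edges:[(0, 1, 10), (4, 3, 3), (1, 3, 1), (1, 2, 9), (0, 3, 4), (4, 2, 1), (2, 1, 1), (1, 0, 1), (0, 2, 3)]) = 5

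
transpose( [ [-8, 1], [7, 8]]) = [[-8, 7], [1, 8]]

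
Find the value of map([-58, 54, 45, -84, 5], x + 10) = [-48, 64, 55, -74, 15]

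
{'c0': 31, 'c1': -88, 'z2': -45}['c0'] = 31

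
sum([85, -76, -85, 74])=-2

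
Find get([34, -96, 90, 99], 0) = 34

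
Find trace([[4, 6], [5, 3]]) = 7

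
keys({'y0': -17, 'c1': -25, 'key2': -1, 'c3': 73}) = ['y0', 'c1', 'key2', 'c3']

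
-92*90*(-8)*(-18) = -1192320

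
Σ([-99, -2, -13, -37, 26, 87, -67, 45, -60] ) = (-99) + (-2) + (-13) + (-37) + 26 + 87 + (-67) + 45 + (-60)
= -120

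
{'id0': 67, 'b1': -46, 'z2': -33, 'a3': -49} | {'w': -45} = {'id0': 67, 'b1': -46, 'z2': -33, 'a3': -49, 'w': -45}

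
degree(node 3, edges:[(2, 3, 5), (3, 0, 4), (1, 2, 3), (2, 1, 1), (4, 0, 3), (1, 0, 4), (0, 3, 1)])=incident: (2,3), (3,0), (0,3)
= 3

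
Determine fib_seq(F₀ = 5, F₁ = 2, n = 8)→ F_2 = F_1 + F_0 = 7
F_3 = F_2 + F_1 = 9
F_4 = F_3 + F_2 = 16
...
= [5, 2, 7, 9, 16, 25, 41, 66]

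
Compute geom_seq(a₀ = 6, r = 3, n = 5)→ a_0 = 6*3^0 = 6
a_1 = 6*3^1 = 18
a_2 = 6*3^2 = 54
...
= [6, 18, 54, 162, 486]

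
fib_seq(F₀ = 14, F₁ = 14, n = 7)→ F_2 = F_1 + F_0 = 28
F_3 = F_2 + F_1 = 42
F_4 = F_3 + F_2 = 70
...
= [14, 14, 28, 42, 70, 112, 182]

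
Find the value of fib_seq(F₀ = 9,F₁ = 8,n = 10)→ F_2 = F_1 + F_0 = 17
F_3 = F_2 + F_1 = 25
F_4 = F_3 + F_2 = 42
...
= [9, 8, 17, 25, 42, 67, 109, 176, 285, 461]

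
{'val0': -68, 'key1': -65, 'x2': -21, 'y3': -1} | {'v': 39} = {'val0': -68, 'key1': -65, 'x2': -21, 'y3': -1, 'v': 39}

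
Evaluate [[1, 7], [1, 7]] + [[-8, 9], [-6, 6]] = [[-7, 16], [-5, 13]]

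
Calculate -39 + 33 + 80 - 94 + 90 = 70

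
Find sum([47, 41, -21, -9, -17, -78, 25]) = 47 + 41 + (-21) + (-9) + (-17) + (-78) + 25
= -12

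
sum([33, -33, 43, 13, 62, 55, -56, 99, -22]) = 194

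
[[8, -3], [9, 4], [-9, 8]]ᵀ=[[8, 9, -9], [-3, 4, 8]]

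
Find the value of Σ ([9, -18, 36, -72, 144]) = 99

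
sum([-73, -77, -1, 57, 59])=-35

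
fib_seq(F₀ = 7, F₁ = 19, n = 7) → [7, 19, 26, 45, 71, 116, 187]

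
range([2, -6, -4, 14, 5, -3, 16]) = 22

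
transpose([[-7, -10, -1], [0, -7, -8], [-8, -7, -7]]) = [[-7, 0, -8], [-10, -7, -7], [-1, -8, -7]]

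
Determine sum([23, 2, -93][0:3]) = -68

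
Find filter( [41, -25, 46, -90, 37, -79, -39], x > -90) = keep x where x > -90: 41✓, -25✓, 46✓, -90✗, 37✓, -79✓, -39✓
= [41, -25, 46, 37, -79, -39]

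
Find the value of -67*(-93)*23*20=2866260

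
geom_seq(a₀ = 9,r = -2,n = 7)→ [9, -18, 36, -72, 144, -288, 576]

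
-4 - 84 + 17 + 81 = 10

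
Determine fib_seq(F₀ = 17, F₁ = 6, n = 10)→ F_2 = F_1 + F_0 = 23
F_3 = F_2 + F_1 = 29
F_4 = F_3 + F_2 = 52
...
= [17, 6, 23, 29, 52, 81, 133, 214, 347, 561]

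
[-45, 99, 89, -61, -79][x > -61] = keep x where x > -61: -45✓, 99✓, 89✓, -61✗, -79✗
= [-45, 99, 89]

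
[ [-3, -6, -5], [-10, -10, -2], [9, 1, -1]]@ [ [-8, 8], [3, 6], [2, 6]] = C[0][0] = (-3)*(-8) + (-6)*(3) + (-5)*(2) = -4
C[0][1] = (-3)*(8) + (-6)*(6) + (-5)*(6) = -90
C[1][0] = (-10)*(-8) + (-10)*(3) + (-2)*(2) = 46
C[1][1] = (-10)*(8) + (-10)*(6) + (-2)*(6) = -152
C[2][0] = (9)*(-8) + (1)*(3) + (-1)*(2) = -71
C[2][1] = (9)*(8) + (1)*(6) + (-1)*(6) = 72
= [[-4, -90], [46, -152], [-71, 72]]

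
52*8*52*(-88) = -1903616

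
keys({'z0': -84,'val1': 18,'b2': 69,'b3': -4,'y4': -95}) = ['z0', 'val1', 'b2', 'b3', 'y4']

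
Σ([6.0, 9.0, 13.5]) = 28.5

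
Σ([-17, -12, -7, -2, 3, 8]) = -27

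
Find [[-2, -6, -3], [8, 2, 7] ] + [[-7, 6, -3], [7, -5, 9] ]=[[-9, 0, -6], [15, -3, 16]]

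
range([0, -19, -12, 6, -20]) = 26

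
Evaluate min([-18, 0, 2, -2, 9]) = -18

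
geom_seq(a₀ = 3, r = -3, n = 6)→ a_0 = 3*(-3)^0 = 3
a_1 = 3*(-3)^1 = -9
a_2 = 3*(-3)^2 = 27
...
= [3, -9, 27, -81, 243, -729]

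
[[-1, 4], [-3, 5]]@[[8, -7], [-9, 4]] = [[-44, 23], [-69, 41]]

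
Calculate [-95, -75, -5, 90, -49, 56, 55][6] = 55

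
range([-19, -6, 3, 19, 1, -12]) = 38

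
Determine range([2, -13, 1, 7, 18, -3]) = 31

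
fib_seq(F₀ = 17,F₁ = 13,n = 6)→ F_2 = F_1 + F_0 = 30
F_3 = F_2 + F_1 = 43
F_4 = F_3 + F_2 = 73
...
= [17, 13, 30, 43, 73, 116]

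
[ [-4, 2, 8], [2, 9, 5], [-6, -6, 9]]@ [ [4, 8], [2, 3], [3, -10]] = [[12, -106], [41, -7], [-9, -156]]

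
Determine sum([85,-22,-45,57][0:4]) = 75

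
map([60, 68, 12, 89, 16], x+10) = 60+10=70, 68+10=78, 12+10=22, 89+10=99, 16+10=26
= [70, 78, 22, 99, 26]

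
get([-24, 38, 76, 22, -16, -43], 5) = -43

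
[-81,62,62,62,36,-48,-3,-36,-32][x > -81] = [62, 62, 62, 36, -48, -3, -36, -32]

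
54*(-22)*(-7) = 8316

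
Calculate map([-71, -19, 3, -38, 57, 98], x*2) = -71*2=-142, -19*2=-38, 3*2=6, -38*2=-76, 57*2=114, 98*2=196
= [-142, -38, 6, -76, 114, 196]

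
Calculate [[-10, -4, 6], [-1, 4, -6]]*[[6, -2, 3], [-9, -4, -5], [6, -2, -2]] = C[0][0] = (-10)*(6) + (-4)*(-9) + (6)*(6) = 12
C[0][1] = (-10)*(-2) + (-4)*(-4) + (6)*(-2) = 24
C[0][2] = (-10)*(3) + (-4)*(-5) + (6)*(-2) = -22
C[1][0] = (-1)*(6) + (4)*(-9) + (-6)*(6) = -78
C[1][1] = (-1)*(-2) + (4)*(-4) + (-6)*(-2) = -2
C[1][2] = (-1)*(3) + (4)*(-5) + (-6)*(-2) = -11
= [[12, 24, -22], [-78, -2, -11]]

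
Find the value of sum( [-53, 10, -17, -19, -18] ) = -97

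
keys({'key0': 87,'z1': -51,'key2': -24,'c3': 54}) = ['key0', 'z1', 'key2', 'c3']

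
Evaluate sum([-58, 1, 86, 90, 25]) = 144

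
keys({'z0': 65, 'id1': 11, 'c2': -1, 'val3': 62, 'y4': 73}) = ['z0', 'id1', 'c2', 'val3', 'y4']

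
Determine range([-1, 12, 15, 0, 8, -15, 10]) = 30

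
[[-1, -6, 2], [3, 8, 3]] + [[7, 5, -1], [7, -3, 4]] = [[6, -1, 1], [10, 5, 7]]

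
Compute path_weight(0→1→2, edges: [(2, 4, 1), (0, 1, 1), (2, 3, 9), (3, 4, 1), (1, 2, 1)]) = w(0→1)=1 + w(1→2)=1
= 2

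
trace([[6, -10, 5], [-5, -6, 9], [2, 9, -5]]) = -5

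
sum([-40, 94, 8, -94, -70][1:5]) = slice → [94, 8, -94, -70]
94 + 8 + (-94) + (-70)
= -62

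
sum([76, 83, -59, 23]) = 123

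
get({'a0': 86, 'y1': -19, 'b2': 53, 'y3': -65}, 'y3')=-65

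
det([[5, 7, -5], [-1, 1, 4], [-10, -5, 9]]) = (1)*(5)*det([[1, 4], [-5, 9]]) + (-1)*(7)*det([[-1, 4], [-10, 9]]) + (1)*(-5)*det([[-1, 1], [-10, -5]])
= 145 + -217 + -75
= -147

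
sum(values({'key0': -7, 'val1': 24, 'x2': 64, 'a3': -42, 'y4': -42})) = -3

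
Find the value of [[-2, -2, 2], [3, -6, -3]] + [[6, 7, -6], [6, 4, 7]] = [[4, 5, -4], [9, -2, 4]]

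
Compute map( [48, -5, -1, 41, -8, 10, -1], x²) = [2304, 25, 1, 1681, 64, 100, 1]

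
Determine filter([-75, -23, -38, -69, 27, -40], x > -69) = keep x where x > -69: -75✗, -23✓, -38✓, -69✗, 27✓, -40✓
= [-23, -38, 27, -40]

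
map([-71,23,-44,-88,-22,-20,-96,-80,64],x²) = [5041, 529, 1936, 7744, 484, 400, 9216, 6400, 4096]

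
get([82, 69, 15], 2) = 15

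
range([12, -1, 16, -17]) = 33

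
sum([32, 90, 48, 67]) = 32 + 90 + 48 + 67
= 237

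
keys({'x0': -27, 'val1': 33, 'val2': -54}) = ['x0', 'val1', 'val2']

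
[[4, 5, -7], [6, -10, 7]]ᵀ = [[4, 6], [5, -10], [-7, 7]]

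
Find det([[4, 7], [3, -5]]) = -41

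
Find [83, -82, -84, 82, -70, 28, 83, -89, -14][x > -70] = [83, 82, 28, 83, -14]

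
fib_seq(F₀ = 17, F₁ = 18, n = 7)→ [17, 18, 35, 53, 88, 141, 229]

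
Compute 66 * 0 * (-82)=0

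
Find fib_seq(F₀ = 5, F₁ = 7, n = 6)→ [5, 7, 12, 19, 31, 50]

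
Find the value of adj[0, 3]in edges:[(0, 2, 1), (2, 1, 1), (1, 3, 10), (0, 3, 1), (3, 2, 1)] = 1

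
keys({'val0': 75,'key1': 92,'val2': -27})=['val0', 'key1', 'val2']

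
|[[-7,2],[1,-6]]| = (-7)*(-6) - (2)*(1)
= 40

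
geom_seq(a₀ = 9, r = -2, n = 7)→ a_0 = 9*(-2)^0 = 9
a_1 = 9*(-2)^1 = -18
a_2 = 9*(-2)^2 = 36
...
= [9, -18, 36, -72, 144, -288, 576]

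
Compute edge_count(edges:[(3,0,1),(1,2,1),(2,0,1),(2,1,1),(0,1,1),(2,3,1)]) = 6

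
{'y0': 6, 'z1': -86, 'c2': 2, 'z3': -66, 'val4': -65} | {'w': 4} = {'y0': 6, 'z1': -86, 'c2': 2, 'z3': -66, 'val4': -65, 'w': 4}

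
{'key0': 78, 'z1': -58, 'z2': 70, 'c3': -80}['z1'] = -58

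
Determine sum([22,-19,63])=22 + (-19) + 63
= 66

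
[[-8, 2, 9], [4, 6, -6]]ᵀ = [[-8, 4], [2, 6], [9, -6]]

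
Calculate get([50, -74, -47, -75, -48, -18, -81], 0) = 50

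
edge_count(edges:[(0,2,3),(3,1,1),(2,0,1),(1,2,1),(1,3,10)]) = 5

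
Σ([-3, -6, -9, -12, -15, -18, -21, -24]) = (-3) + (-6) + (-9) + (-12) + (-15) + (-18) + (-21) + (-24)
= -108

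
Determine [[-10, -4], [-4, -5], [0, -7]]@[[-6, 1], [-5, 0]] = C[0][0] = (-10)*(-6) + (-4)*(-5) = 80
C[0][1] = (-10)*(1) + (-4)*(0) = -10
C[1][0] = (-4)*(-6) + (-5)*(-5) = 49
C[1][1] = (-4)*(1) + (-5)*(0) = -4
C[2][0] = (0)*(-6) + (-7)*(-5) = 35
C[2][1] = (0)*(1) + (-7)*(0) = 0
= [[80, -10], [49, -4], [35, 0]]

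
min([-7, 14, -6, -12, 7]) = -12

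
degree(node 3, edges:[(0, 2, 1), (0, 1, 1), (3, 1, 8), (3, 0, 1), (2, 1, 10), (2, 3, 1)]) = incident: (3,1), (3,0), (2,3)
= 3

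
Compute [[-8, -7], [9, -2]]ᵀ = [[-8, 9], [-7, -2]]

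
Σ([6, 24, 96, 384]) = 6 + 24 + 96 + 384
= 510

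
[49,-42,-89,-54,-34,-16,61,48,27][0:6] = [49, -42, -89, -54, -34, -16]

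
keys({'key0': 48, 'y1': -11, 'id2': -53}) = ['key0', 'y1', 'id2']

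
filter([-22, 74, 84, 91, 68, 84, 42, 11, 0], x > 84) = [91]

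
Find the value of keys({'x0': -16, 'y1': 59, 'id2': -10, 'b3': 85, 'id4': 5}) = ['x0', 'y1', 'id2', 'b3', 'id4']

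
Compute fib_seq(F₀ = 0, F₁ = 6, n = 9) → [0, 6, 6, 12, 18, 30, 48, 78, 126]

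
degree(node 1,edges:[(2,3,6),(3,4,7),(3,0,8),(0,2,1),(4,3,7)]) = incident: none
= 0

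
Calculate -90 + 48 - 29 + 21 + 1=-49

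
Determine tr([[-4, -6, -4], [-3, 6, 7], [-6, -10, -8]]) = diagonal: (-4) + 6 + (-8)
= -6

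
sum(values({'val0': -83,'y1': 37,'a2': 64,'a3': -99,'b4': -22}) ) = -103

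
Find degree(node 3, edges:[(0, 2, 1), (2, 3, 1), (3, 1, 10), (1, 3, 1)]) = 3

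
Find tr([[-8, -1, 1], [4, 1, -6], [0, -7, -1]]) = diagonal: (-8) + 1 + (-1)
= -8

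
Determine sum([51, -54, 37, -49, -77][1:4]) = slice → [-54, 37, -49]
(-54) + 37 + (-49)
= -66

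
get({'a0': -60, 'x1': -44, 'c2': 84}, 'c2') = 84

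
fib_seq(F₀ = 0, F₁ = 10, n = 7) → [0, 10, 10, 20, 30, 50, 80]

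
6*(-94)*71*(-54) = 2162376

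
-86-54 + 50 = -90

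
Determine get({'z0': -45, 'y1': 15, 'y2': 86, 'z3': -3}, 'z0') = -45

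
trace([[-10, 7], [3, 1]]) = diagonal: (-10) + 1
= -9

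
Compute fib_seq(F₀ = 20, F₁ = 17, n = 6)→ [20, 17, 37, 54, 91, 145]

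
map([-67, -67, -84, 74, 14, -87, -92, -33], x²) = [4489, 4489, 7056, 5476, 196, 7569, 8464, 1089]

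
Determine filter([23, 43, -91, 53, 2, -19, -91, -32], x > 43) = [53]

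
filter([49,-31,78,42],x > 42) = keep x where x > 42: 49✓, -31✗, 78✓, 42✗
= [49, 78]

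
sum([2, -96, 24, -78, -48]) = 2 + (-96) + 24 + (-78) + (-48)
= -196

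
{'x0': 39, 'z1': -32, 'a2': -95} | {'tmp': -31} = {'x0': 39, 'z1': -32, 'a2': -95, 'tmp': -31}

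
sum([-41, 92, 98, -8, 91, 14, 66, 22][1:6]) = slice → [92, 98, -8, 91, 14]
92 + 98 + (-8) + 91 + 14
= 287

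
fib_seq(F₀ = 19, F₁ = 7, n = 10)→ [19, 7, 26, 33, 59, 92, 151, 243, 394, 637]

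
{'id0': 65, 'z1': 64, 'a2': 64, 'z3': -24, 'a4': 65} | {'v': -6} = {'id0': 65, 'z1': 64, 'a2': 64, 'z3': -24, 'a4': 65, 'v': -6}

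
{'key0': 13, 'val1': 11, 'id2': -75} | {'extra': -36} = {'key0': 13, 'val1': 11, 'id2': -75, 'extra': -36}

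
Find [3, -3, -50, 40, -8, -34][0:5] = [3, -3, -50, 40, -8]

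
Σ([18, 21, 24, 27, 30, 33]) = 18 + 21 + 24 + 27 + 30 + 33
= 153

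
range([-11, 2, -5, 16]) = 27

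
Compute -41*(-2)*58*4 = 19024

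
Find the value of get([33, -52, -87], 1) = -52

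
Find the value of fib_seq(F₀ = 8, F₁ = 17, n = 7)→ F_2 = F_1 + F_0 = 25
F_3 = F_2 + F_1 = 42
F_4 = F_3 + F_2 = 67
...
= [8, 17, 25, 42, 67, 109, 176]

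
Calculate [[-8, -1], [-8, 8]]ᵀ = [[-8, -8], [-1, 8]]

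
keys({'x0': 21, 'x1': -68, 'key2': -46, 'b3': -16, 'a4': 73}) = ['x0', 'x1', 'key2', 'b3', 'a4']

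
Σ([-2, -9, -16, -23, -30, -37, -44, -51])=(-2) + (-9) + (-16) + (-23) + (-30) + (-37) + (-44) + (-51)
= -212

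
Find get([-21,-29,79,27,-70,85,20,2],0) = -21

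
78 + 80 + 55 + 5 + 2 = 220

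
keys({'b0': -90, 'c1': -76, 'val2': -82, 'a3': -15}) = ['b0', 'c1', 'val2', 'a3']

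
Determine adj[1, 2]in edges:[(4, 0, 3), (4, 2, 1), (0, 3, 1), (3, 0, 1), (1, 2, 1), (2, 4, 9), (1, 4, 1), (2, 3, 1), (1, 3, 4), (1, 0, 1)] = 1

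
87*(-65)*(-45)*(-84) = -21375900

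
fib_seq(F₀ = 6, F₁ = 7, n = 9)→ [6, 7, 13, 20, 33, 53, 86, 139, 225]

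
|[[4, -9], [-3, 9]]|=(4)*(9) - (-9)*(-3)
= 9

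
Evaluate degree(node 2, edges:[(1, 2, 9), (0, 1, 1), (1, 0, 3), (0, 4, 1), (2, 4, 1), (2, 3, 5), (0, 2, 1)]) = 4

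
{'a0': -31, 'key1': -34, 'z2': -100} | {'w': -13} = {'a0': -31, 'key1': -34, 'z2': -100, 'w': -13}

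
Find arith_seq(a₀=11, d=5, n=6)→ [11, 16, 21, 26, 31, 36]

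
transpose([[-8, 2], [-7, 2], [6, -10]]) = [[-8, -7, 6], [2, 2, -10]]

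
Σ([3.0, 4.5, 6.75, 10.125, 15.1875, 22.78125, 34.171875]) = 96.515625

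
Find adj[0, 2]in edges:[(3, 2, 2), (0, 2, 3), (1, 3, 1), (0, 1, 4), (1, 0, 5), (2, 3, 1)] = 3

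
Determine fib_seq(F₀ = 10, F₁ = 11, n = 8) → F_2 = F_1 + F_0 = 21
F_3 = F_2 + F_1 = 32
F_4 = F_3 + F_2 = 53
...
= [10, 11, 21, 32, 53, 85, 138, 223]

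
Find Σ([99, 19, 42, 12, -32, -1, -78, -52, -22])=-13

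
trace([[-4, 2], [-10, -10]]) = diagonal: (-4) + (-10)
= -14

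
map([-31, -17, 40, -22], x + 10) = -31+10=-21, -17+10=-7, 40+10=50, -22+10=-12
= [-21, -7, 50, -12]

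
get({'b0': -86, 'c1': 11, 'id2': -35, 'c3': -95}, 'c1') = 11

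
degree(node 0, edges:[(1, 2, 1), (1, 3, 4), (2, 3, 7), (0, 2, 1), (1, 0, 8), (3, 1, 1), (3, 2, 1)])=2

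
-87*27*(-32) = 75168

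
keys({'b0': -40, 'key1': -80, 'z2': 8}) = ['b0', 'key1', 'z2']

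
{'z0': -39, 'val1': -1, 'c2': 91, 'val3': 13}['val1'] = -1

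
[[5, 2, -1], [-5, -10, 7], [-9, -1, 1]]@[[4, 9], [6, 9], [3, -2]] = C[0][0] = (5)*(4) + (2)*(6) + (-1)*(3) = 29
C[0][1] = (5)*(9) + (2)*(9) + (-1)*(-2) = 65
C[1][0] = (-5)*(4) + (-10)*(6) + (7)*(3) = -59
C[1][1] = (-5)*(9) + (-10)*(9) + (7)*(-2) = -149
C[2][0] = (-9)*(4) + (-1)*(6) + (1)*(3) = -39
C[2][1] = (-9)*(9) + (-1)*(9) + (1)*(-2) = -92
= [[29, 65], [-59, -149], [-39, -92]]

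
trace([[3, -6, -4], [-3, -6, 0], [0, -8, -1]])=-4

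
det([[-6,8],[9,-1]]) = (-6)*(-1) - (8)*(9)
= -66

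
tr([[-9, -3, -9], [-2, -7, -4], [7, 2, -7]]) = diagonal: (-9) + (-7) + (-7)
= -23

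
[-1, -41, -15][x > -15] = [-1]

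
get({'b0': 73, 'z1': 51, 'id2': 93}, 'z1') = 51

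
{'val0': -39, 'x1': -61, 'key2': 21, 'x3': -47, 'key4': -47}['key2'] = 21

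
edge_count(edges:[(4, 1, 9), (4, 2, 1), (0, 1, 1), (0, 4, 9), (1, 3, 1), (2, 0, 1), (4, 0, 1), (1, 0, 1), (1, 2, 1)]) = 9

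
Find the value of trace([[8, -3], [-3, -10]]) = -2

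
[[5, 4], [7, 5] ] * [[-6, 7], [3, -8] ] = [[-18, 3], [-27, 9]]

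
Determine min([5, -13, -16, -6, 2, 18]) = -16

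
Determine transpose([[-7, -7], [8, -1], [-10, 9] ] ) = [[-7, 8, -10], [-7, -1, 9]]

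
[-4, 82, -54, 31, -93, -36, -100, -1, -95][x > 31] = keep x where x > 31: -4✗, 82✓, -54✗, 31✗, -93✗, -36✗, -100✗, -1✗, -95✗
= [82]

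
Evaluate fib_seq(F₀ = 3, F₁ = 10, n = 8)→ F_2 = F_1 + F_0 = 13
F_3 = F_2 + F_1 = 23
F_4 = F_3 + F_2 = 36
...
= [3, 10, 13, 23, 36, 59, 95, 154]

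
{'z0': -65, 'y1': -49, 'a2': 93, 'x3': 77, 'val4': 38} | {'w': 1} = {'z0': -65, 'y1': -49, 'a2': 93, 'x3': 77, 'val4': 38, 'w': 1}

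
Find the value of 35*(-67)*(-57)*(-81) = -10826865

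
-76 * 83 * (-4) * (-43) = -1084976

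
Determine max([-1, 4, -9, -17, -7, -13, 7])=7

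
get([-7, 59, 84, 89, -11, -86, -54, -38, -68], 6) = -54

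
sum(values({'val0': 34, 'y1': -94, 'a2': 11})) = -49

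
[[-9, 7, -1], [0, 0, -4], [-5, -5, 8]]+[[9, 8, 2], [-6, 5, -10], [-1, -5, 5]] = [[0, 15, 1], [-6, 5, -14], [-6, -10, 13]]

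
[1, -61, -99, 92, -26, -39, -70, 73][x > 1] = [92, 73]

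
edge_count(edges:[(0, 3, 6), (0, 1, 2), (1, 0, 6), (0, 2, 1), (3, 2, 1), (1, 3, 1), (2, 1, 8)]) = 7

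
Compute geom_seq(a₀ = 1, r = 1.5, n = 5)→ a_0 = 1*1.5^0 = 1.0
a_1 = 1*1.5^1 = 1.5
a_2 = 1*1.5^2 = 2.25
...
= [1.0, 1.5, 2.25, 3.375, 5.0625]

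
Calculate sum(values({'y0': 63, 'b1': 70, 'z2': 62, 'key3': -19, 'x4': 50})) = 226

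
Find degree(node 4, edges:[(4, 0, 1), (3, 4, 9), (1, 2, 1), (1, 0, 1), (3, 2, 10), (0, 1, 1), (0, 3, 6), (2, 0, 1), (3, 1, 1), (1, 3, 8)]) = incident: (4,0), (3,4)
= 2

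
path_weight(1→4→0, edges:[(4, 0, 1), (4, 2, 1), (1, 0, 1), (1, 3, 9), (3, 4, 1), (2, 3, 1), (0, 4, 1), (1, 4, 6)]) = 7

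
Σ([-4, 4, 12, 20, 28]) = (-4) + 4 + 12 + 20 + 28
= 60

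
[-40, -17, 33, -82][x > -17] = keep x where x > -17: -40✗, -17✗, 33✓, -82✗
= [33]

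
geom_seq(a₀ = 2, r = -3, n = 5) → [2, -6, 18, -54, 162]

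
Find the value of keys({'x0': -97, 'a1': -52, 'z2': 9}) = ['x0', 'a1', 'z2']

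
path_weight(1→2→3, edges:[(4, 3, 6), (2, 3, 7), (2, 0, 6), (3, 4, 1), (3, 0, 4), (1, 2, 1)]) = w(1→2)=1 + w(2→3)=7
= 8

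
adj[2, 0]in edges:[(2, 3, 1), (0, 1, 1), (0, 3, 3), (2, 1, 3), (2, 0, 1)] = 1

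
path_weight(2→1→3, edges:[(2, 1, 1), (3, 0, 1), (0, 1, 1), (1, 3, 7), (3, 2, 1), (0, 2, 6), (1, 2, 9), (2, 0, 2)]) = 8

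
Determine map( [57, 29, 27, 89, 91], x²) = [3249, 841, 729, 7921, 8281]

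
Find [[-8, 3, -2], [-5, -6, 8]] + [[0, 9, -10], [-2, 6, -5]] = [[-8, 12, -12], [-7, 0, 3]]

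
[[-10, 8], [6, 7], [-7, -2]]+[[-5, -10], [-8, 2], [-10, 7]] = [[-15, -2], [-2, 9], [-17, 5]]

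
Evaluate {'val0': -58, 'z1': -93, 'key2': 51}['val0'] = -58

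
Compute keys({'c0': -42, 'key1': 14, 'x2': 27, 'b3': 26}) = ['c0', 'key1', 'x2', 'b3']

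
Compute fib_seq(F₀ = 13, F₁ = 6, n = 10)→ [13, 6, 19, 25, 44, 69, 113, 182, 295, 477]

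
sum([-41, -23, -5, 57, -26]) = -38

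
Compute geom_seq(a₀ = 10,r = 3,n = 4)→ [10, 30, 90, 270]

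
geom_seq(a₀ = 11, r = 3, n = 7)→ [11, 33, 99, 297, 891, 2673, 8019]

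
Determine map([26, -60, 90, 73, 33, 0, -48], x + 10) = [36, -50, 100, 83, 43, 10, -38]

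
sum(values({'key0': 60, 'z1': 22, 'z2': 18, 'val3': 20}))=60 + 22 + 18 + 20
= 120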